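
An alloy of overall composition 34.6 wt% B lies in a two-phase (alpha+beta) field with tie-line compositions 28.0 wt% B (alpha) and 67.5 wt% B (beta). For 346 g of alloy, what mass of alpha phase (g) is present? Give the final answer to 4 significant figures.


f_alpha = (C_beta - C0) / (C_beta - C_alpha)
f_alpha = (67.5 - 34.6) / (67.5 - 28.0) = 0.832911
m_alpha = f_alpha * m_total = 0.832911 * 346 = 288.2 g


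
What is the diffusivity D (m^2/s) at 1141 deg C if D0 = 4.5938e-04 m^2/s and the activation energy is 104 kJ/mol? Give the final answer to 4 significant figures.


D = D0 * exp(-Qd / (R*T))
T = 1414.15 K
D = 4.5938e-04 * exp(-104e3 / (8.314 * 1414.15))
D = 6.616e-08 m^2/s


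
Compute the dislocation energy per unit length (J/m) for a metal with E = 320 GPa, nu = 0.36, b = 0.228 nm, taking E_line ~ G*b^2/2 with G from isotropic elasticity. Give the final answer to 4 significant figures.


Step 1: G = E / (2*(1+nu))
G = 320 / (2*(1+0.36)) = 117.647 GPa = 1.17647e+11 Pa
Step 2: E_line = G*b^2/2
b = 0.228 nm = 2.28e-10 m
E_line = 0.5 * 1.17647e+11 * (2.28e-10)^2 = 3.058e-09 J/m


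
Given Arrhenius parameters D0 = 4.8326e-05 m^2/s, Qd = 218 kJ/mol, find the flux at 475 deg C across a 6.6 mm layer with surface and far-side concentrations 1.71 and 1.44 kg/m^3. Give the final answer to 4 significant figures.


Step 1: D = D0 * exp(-Qd/(R*T))
T = 475 + 273.15 = 748.15 K
D = 4.8326e-05 * exp(-218e3 / (8.314 * 748.15)) = 2.90549e-20 m^2/s
Step 2: J = D * (C1 - C2) / dx
J = 2.90549e-20 * (1.71 - 1.44) / 6.6e-03
J = 1.189e-18 kg/(m^2*s)


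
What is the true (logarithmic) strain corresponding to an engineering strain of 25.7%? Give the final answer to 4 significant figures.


epsilon_true = ln(1 + epsilon_eng)
epsilon_true = ln(1 + 0.257)
epsilon_true = 0.2287


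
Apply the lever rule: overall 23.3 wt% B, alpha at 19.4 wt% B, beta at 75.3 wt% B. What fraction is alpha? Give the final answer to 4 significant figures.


f_alpha = (C_beta - C0) / (C_beta - C_alpha)
f_alpha = (75.3 - 23.3) / (75.3 - 19.4)
f_alpha = 0.9302


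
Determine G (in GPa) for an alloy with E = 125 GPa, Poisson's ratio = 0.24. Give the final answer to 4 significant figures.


G = E / (2*(1+nu))
G = 125 / (2*(1+0.24))
G = 50.4 GPa


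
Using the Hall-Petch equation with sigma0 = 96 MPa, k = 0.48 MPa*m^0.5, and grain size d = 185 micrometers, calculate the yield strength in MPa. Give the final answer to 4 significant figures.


sigma_y = sigma0 + k / sqrt(d)
d = 185 um = 1.85e-04 m
sigma_y = 96 + 0.48 / sqrt(1.85e-04)
sigma_y = 131.3 MPa


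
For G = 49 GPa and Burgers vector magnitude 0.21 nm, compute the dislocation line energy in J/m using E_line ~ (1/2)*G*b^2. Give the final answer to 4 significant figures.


E = G*b^2/2
b = 0.21 nm = 2.1e-10 m
G = 49 GPa = 4.9e+10 Pa
E = 0.5 * 4.9e+10 * (2.1e-10)^2
E = 1.08e-09 J/m


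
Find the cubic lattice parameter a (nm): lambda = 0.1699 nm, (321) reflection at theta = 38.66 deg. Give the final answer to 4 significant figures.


d = lambda / (2*sin(theta))
d = 0.1699 / (2*sin(38.66 deg))
d = 0.135986 nm
a = d * sqrt(h^2+k^2+l^2) = 0.135986 * sqrt(14)
a = 0.5088 nm


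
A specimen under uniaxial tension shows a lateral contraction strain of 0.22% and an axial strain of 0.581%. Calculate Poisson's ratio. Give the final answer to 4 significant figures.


nu = -epsilon_lat / epsilon_axial
Lateral strain is contraction (negative), so using magnitudes:
nu = 0.22 / 0.581
nu = 0.3787


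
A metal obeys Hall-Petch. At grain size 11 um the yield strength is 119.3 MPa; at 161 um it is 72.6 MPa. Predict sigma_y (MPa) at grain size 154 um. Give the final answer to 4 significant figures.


sigma_y = sigma0 + k / sqrt(d)
1/sqrt(d1) = 1/sqrt(1.1e-05) = 301.511;  1/sqrt(d2) = 78.811
k = (sigma1 - sigma2) / (1/sqrt(d1) - 1/sqrt(d2)) = (119.3 - 72.6) / (301.511 - 78.811) = 0.209699 MPa*m^0.5
sigma0 = sigma1 - k/sqrt(d1) = 119.3 - 0.209699*301.511 = 56.0734 MPa
sigma_y(d3) = 56.0734 + 0.209699 / sqrt(1.54e-04) = 72.97 MPa


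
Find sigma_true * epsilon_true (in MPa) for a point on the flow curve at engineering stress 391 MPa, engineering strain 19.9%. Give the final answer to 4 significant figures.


sigma_true = sigma_eng * (1 + epsilon_eng)
sigma_true = 391 * (1 + 0.199) = 468.809 MPa
epsilon_true = ln(1 + epsilon_eng)
epsilon_true = ln(1 + 0.199) = 0.181488
sigma_true * epsilon_true = 468.809 * 0.181488 = 85.08 MPa


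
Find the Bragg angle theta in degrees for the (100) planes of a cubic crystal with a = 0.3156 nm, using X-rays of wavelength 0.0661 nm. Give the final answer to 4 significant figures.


d = a / sqrt(h^2+k^2+l^2)
d = 0.3156 / sqrt(1) = 0.3156 nm
lambda = 2*d*sin(theta)  =>  sin(theta) = lambda / (2*d)
sin(theta) = 0.0661 / (2 * 0.3156) = 0.104721
theta = 6.011 deg


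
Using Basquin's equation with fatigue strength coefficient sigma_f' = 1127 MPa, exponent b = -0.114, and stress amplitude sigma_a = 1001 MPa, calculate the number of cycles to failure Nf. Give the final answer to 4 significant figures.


sigma_a = sigma_f' * (2*Nf)^b
2*Nf = (sigma_a / sigma_f')^(1/b)
2*Nf = (1001 / 1127)^(1/-0.114)
2*Nf = 2.82921
Nf = 1.415 cycles


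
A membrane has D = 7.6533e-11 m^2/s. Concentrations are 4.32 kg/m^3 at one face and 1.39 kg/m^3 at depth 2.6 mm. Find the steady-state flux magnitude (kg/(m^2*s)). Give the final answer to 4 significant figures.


J = -D * (dC/dx) = D * (C1 - C2) / dx
J = 7.6533e-11 * (4.32 - 1.39) / 2.6e-03
J = 8.625e-08 kg/(m^2*s)


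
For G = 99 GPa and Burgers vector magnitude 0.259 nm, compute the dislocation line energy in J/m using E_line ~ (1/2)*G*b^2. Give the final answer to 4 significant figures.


E = G*b^2/2
b = 0.259 nm = 2.59e-10 m
G = 99 GPa = 9.9e+10 Pa
E = 0.5 * 9.9e+10 * (2.59e-10)^2
E = 3.321e-09 J/m


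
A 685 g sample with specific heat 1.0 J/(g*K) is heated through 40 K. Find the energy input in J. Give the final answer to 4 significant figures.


Q = m * cp * dT
Q = 685 * 1.0 * 40
Q = 27400 J


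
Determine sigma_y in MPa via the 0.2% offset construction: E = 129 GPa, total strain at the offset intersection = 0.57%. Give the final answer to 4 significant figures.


Offset strain = 0.002
Elastic strain at yield = total_strain - offset = 5.7e-03 - 0.002 = 3.7e-03
sigma_y = E * elastic_strain = 129000 * 3.7e-03
sigma_y = 477.3 MPa


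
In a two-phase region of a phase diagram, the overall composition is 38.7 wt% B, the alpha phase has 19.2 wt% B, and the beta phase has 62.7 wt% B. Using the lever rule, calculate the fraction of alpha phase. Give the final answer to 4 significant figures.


f_alpha = (C_beta - C0) / (C_beta - C_alpha)
f_alpha = (62.7 - 38.7) / (62.7 - 19.2)
f_alpha = 0.5517


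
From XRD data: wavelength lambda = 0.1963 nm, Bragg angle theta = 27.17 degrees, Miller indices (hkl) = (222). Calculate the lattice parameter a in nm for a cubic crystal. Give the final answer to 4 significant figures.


d = lambda / (2*sin(theta))
d = 0.1963 / (2*sin(27.17 deg))
d = 0.214943 nm
a = d * sqrt(h^2+k^2+l^2) = 0.214943 * sqrt(12)
a = 0.7446 nm


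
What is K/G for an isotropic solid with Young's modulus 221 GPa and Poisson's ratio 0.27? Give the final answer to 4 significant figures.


G = E / (2*(1+nu))
G = 221 / (2*(1+0.27)) = 87.0079 GPa
K = E / (3*(1-2*nu))
K = 221 / (3*(1-2*0.27)) = 160.145 GPa
K/G = 160.145 / 87.0079 = 1.841


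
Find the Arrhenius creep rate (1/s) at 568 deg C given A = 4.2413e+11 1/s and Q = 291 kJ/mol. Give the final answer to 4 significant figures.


rate = A * exp(-Q / (R*T))
T = 568 + 273.15 = 841.15 K
rate = 4.2413e+11 * exp(-291e3 / (8.314 * 841.15))
rate = 3.598e-07 1/s


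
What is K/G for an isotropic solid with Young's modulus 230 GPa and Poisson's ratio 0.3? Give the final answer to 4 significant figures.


G = E / (2*(1+nu))
G = 230 / (2*(1+0.3)) = 88.4615 GPa
K = E / (3*(1-2*nu))
K = 230 / (3*(1-2*0.3)) = 191.667 GPa
K/G = 191.667 / 88.4615 = 2.167


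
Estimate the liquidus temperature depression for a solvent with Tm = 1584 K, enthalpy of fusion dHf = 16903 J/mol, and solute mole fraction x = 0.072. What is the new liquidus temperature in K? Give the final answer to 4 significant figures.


dT = R*Tm^2*x / dHf
dT = 8.314 * 1584^2 * 0.072 / 16903
dT = 88.8565 K
T_new = 1584 - 88.8565 = 1495 K


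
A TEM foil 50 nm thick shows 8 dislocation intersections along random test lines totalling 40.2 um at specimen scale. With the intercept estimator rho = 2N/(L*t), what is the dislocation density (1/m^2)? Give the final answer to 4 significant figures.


rho = 2N / (L * t)
L = 40.2 um = 4.02e-05 m, t = 50 nm = 5e-08 m
rho = 2 * 8 / (4.02e-05 * 5e-08)
rho = 7.96e+12 1/m^2


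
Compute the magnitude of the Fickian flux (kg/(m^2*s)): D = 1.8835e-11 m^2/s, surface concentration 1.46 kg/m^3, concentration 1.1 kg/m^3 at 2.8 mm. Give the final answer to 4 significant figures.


J = -D * (dC/dx) = D * (C1 - C2) / dx
J = 1.8835e-11 * (1.46 - 1.1) / 2.8e-03
J = 2.422e-09 kg/(m^2*s)


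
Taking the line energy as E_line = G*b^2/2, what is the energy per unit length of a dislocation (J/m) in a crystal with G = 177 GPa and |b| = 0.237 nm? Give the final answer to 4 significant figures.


E = G*b^2/2
b = 0.237 nm = 2.37e-10 m
G = 177 GPa = 1.77e+11 Pa
E = 0.5 * 1.77e+11 * (2.37e-10)^2
E = 4.971e-09 J/m


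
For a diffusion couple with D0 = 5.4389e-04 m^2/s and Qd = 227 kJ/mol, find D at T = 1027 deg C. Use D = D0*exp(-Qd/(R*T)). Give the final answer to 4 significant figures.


D = D0 * exp(-Qd / (R*T))
T = 1300.15 K
D = 5.4389e-04 * exp(-227e3 / (8.314 * 1300.15))
D = 4.123e-13 m^2/s


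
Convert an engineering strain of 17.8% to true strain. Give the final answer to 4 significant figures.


epsilon_true = ln(1 + epsilon_eng)
epsilon_true = ln(1 + 0.178)
epsilon_true = 0.1638


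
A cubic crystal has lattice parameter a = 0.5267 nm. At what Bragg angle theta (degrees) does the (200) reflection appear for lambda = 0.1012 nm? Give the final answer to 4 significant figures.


d = a / sqrt(h^2+k^2+l^2)
d = 0.5267 / sqrt(4) = 0.26335 nm
lambda = 2*d*sin(theta)  =>  sin(theta) = lambda / (2*d)
sin(theta) = 0.1012 / (2 * 0.26335) = 0.19214
theta = 11.08 deg


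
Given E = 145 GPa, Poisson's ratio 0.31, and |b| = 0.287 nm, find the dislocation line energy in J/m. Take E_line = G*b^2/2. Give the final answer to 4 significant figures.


Step 1: G = E / (2*(1+nu))
G = 145 / (2*(1+0.31)) = 55.3435 GPa = 5.53435e+10 Pa
Step 2: E_line = G*b^2/2
b = 0.287 nm = 2.87e-10 m
E_line = 0.5 * 5.53435e+10 * (2.87e-10)^2 = 2.279e-09 J/m


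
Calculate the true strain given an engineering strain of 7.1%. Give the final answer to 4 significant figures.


epsilon_true = ln(1 + epsilon_eng)
epsilon_true = ln(1 + 0.071)
epsilon_true = 0.06859


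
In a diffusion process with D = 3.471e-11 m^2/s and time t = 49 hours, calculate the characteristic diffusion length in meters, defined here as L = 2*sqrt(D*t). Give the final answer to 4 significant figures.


t = 49 hr = 176400 s
Diffusion length = 2*sqrt(D*t)
= 2*sqrt(3.471e-11 * 176400)
= 4.949e-03 m


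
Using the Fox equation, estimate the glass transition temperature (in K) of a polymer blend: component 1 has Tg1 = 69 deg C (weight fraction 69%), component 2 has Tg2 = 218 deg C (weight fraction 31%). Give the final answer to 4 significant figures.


1/Tg = w1/Tg1 + w2/Tg2 (in Kelvin)
Tg1 = 342.15 K, Tg2 = 491.15 K
1/Tg = 0.69/342.15 + 0.31/491.15
Tg = 377.7 K


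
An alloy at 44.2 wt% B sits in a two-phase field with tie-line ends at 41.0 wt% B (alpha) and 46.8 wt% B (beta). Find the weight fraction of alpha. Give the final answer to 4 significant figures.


f_alpha = (C_beta - C0) / (C_beta - C_alpha)
f_alpha = (46.8 - 44.2) / (46.8 - 41.0)
f_alpha = 0.4483


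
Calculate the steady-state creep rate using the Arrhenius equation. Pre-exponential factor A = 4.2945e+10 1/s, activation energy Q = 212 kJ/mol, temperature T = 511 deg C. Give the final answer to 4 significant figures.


rate = A * exp(-Q / (R*T))
T = 511 + 273.15 = 784.15 K
rate = 4.2945e+10 * exp(-212e3 / (8.314 * 784.15))
rate = 3.239e-04 1/s


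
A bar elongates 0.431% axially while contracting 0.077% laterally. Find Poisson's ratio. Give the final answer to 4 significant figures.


nu = -epsilon_lat / epsilon_axial
Lateral strain is contraction (negative), so using magnitudes:
nu = 0.077 / 0.431
nu = 0.1787


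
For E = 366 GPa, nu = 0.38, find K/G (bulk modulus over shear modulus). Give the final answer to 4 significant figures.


G = E / (2*(1+nu))
G = 366 / (2*(1+0.38)) = 132.609 GPa
K = E / (3*(1-2*nu))
K = 366 / (3*(1-2*0.38)) = 508.333 GPa
K/G = 508.333 / 132.609 = 3.833


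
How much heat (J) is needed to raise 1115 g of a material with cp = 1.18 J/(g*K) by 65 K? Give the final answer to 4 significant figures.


Q = m * cp * dT
Q = 1115 * 1.18 * 65
Q = 85520 J


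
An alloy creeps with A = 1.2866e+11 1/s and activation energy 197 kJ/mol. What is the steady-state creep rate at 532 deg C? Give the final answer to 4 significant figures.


rate = A * exp(-Q / (R*T))
T = 532 + 273.15 = 805.15 K
rate = 1.2866e+11 * exp(-197e3 / (8.314 * 805.15))
rate = 0.0213 1/s


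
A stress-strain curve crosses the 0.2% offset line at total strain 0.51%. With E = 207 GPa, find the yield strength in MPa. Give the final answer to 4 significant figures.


Offset strain = 0.002
Elastic strain at yield = total_strain - offset = 5.1e-03 - 0.002 = 3.1e-03
sigma_y = E * elastic_strain = 207000 * 3.1e-03
sigma_y = 641.7 MPa


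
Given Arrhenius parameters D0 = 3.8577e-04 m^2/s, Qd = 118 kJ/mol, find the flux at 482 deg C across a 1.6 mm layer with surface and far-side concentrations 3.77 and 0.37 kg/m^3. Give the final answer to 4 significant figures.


Step 1: D = D0 * exp(-Qd/(R*T))
T = 482 + 273.15 = 755.15 K
D = 3.8577e-04 * exp(-118e3 / (8.314 * 755.15)) = 2.65357e-12 m^2/s
Step 2: J = D * (C1 - C2) / dx
J = 2.65357e-12 * (3.77 - 0.37) / 1.6e-03
J = 5.639e-09 kg/(m^2*s)


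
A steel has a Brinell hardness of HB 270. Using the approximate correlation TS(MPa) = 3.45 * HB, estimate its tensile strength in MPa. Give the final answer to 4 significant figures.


TS (MPa) = 3.45 * HB
TS = 3.45 * 270
TS = 931.5 MPa


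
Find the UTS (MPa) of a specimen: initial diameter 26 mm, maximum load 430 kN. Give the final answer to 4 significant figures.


A0 = pi*(d/2)^2 = pi*(26/2)^2 = 530.929 mm^2
UTS = F_max / A0 = 430*1000 / 530.929
UTS = 809.9 MPa


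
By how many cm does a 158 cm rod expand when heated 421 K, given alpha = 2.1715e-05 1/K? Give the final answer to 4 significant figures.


dL = L0 * alpha * dT
dL = 158 * 2.1715e-05 * 421
dL = 1.444 cm


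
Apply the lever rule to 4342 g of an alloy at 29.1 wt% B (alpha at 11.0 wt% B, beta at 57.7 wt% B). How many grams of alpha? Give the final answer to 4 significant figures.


f_alpha = (C_beta - C0) / (C_beta - C_alpha)
f_alpha = (57.7 - 29.1) / (57.7 - 11.0) = 0.61242
m_alpha = f_alpha * m_total = 0.61242 * 4342 = 2659 g


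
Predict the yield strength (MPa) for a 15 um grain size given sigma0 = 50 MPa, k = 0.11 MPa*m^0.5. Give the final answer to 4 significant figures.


sigma_y = sigma0 + k / sqrt(d)
d = 15 um = 1.5e-05 m
sigma_y = 50 + 0.11 / sqrt(1.5e-05)
sigma_y = 78.4 MPa


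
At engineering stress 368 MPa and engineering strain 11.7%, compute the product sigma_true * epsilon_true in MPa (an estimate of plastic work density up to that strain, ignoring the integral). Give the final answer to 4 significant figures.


sigma_true = sigma_eng * (1 + epsilon_eng)
sigma_true = 368 * (1 + 0.117) = 411.056 MPa
epsilon_true = ln(1 + epsilon_eng)
epsilon_true = ln(1 + 0.117) = 0.110647
sigma_true * epsilon_true = 411.056 * 0.110647 = 45.48 MPa


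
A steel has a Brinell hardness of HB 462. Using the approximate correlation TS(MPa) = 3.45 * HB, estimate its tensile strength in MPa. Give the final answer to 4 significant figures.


TS (MPa) = 3.45 * HB
TS = 3.45 * 462
TS = 1594 MPa


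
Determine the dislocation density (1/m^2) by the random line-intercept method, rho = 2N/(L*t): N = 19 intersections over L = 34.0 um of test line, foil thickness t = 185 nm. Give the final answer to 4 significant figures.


rho = 2N / (L * t)
L = 34.0 um = 3.4e-05 m, t = 185 nm = 1.85e-07 m
rho = 2 * 19 / (3.4e-05 * 1.85e-07)
rho = 6.041e+12 1/m^2


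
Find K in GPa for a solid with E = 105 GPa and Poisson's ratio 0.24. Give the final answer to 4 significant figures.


K = E / (3*(1-2*nu))
K = 105 / (3*(1-2*0.24))
K = 67.31 GPa


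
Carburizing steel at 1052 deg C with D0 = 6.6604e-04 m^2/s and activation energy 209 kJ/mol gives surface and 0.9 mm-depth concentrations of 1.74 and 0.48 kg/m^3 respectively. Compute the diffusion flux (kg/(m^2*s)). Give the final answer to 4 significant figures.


Step 1: D = D0 * exp(-Qd/(R*T))
T = 1052 + 273.15 = 1325.15 K
D = 6.6604e-04 * exp(-209e3 / (8.314 * 1325.15)) = 3.84468e-12 m^2/s
Step 2: J = D * (C1 - C2) / dx
J = 3.84468e-12 * (1.74 - 0.48) / 9e-04
J = 5.383e-09 kg/(m^2*s)


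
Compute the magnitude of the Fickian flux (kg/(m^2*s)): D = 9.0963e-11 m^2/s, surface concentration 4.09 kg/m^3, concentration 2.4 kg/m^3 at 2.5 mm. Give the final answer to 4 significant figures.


J = -D * (dC/dx) = D * (C1 - C2) / dx
J = 9.0963e-11 * (4.09 - 2.4) / 2.5e-03
J = 6.149e-08 kg/(m^2*s)


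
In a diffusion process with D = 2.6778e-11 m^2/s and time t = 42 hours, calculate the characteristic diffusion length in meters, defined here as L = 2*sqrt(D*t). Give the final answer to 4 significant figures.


t = 42 hr = 151200 s
Diffusion length = 2*sqrt(D*t)
= 2*sqrt(2.6778e-11 * 151200)
= 4.024e-03 m


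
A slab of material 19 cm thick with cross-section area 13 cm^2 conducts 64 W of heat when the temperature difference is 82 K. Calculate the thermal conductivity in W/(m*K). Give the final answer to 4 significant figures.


k = Q*L / (A*dT)
L = 0.19 m, A = 1.3e-03 m^2
k = 64 * 0.19 / (1.3e-03 * 82)
k = 114.1 W/(m*K)


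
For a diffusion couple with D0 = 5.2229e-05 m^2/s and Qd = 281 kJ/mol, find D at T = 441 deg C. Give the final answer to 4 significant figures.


D = D0 * exp(-Qd / (R*T))
T = 714.15 K
D = 5.2229e-05 * exp(-281e3 / (8.314 * 714.15))
D = 1.459e-25 m^2/s


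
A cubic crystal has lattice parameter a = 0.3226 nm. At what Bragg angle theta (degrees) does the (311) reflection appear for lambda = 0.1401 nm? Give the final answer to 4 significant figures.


d = a / sqrt(h^2+k^2+l^2)
d = 0.3226 / sqrt(11) = 0.0972676 nm
lambda = 2*d*sin(theta)  =>  sin(theta) = lambda / (2*d)
sin(theta) = 0.1401 / (2 * 0.0972676) = 0.720178
theta = 46.07 deg


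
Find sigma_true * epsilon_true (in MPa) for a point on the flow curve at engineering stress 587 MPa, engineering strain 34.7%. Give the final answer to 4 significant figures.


sigma_true = sigma_eng * (1 + epsilon_eng)
sigma_true = 587 * (1 + 0.347) = 790.689 MPa
epsilon_true = ln(1 + epsilon_eng)
epsilon_true = ln(1 + 0.347) = 0.29788
sigma_true * epsilon_true = 790.689 * 0.29788 = 235.5 MPa


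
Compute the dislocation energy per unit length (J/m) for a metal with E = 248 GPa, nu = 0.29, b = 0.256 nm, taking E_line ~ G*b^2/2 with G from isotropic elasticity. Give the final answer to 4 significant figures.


Step 1: G = E / (2*(1+nu))
G = 248 / (2*(1+0.29)) = 96.124 GPa = 9.6124e+10 Pa
Step 2: E_line = G*b^2/2
b = 0.256 nm = 2.56e-10 m
E_line = 0.5 * 9.6124e+10 * (2.56e-10)^2 = 3.15e-09 J/m


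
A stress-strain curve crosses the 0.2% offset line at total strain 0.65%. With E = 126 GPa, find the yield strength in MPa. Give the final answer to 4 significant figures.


Offset strain = 0.002
Elastic strain at yield = total_strain - offset = 6.5e-03 - 0.002 = 4.5e-03
sigma_y = E * elastic_strain = 126000 * 4.5e-03
sigma_y = 567 MPa


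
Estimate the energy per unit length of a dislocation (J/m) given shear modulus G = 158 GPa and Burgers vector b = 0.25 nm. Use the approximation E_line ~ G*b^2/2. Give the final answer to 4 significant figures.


E = G*b^2/2
b = 0.25 nm = 2.5e-10 m
G = 158 GPa = 1.58e+11 Pa
E = 0.5 * 1.58e+11 * (2.5e-10)^2
E = 4.938e-09 J/m


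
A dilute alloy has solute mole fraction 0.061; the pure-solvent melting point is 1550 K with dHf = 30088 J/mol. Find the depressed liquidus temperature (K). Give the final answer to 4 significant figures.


dT = R*Tm^2*x / dHf
dT = 8.314 * 1550^2 * 0.061 / 30088
dT = 40.4958 K
T_new = 1550 - 40.4958 = 1510 K


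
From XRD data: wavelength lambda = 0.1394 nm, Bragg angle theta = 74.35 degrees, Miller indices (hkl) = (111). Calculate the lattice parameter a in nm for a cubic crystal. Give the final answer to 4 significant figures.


d = lambda / (2*sin(theta))
d = 0.1394 / (2*sin(74.35 deg))
d = 0.0723834 nm
a = d * sqrt(h^2+k^2+l^2) = 0.0723834 * sqrt(3)
a = 0.1254 nm


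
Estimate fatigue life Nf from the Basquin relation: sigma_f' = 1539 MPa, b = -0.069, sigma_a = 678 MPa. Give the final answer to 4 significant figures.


sigma_a = sigma_f' * (2*Nf)^b
2*Nf = (sigma_a / sigma_f')^(1/b)
2*Nf = (678 / 1539)^(1/-0.069)
2*Nf = 144394
Nf = 72200 cycles


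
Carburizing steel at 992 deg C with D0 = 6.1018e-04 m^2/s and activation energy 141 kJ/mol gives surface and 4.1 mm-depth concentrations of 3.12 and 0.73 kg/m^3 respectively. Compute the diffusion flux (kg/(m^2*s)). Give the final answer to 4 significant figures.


Step 1: D = D0 * exp(-Qd/(R*T))
T = 992 + 273.15 = 1265.15 K
D = 6.1018e-04 * exp(-141e3 / (8.314 * 1265.15)) = 9.19892e-10 m^2/s
Step 2: J = D * (C1 - C2) / dx
J = 9.19892e-10 * (3.12 - 0.73) / 4.1e-03
J = 5.362e-07 kg/(m^2*s)


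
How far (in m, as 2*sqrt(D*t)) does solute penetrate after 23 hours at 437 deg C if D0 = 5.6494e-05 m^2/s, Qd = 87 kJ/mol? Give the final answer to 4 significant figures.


Step 1: D = D0 * exp(-Qd/(R*T))
T = 710.15 K
D = 5.6494e-05 * exp(-87e3 / (8.314 * 710.15)) = 2.25186e-11 m^2/s
Step 2: L = 2*sqrt(D*t)
t = 23 h = 82800 s
L = 2*sqrt(2.25186e-11 * 82800) = 2.731e-03 m


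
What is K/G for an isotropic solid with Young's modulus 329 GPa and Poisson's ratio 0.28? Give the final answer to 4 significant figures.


G = E / (2*(1+nu))
G = 329 / (2*(1+0.28)) = 128.516 GPa
K = E / (3*(1-2*nu))
K = 329 / (3*(1-2*0.28)) = 249.242 GPa
K/G = 249.242 / 128.516 = 1.939


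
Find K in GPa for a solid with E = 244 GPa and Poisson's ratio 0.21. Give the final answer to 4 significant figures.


K = E / (3*(1-2*nu))
K = 244 / (3*(1-2*0.21))
K = 140.2 GPa


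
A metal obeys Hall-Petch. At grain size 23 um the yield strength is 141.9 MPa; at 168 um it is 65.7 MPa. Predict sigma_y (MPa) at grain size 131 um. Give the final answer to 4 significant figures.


sigma_y = sigma0 + k / sqrt(d)
1/sqrt(d1) = 1/sqrt(2.3e-05) = 208.514;  1/sqrt(d2) = 77.1517
k = (sigma1 - sigma2) / (1/sqrt(d1) - 1/sqrt(d2)) = (141.9 - 65.7) / (208.514 - 77.1517) = 0.580073 MPa*m^0.5
sigma0 = sigma1 - k/sqrt(d1) = 141.9 - 0.580073*208.514 = 20.9464 MPa
sigma_y(d3) = 20.9464 + 0.580073 / sqrt(1.31e-04) = 71.63 MPa


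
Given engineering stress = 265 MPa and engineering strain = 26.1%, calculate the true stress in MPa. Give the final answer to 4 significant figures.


sigma_true = sigma_eng * (1 + epsilon_eng)
sigma_true = 265 * (1 + 0.261)
sigma_true = 334.2 MPa


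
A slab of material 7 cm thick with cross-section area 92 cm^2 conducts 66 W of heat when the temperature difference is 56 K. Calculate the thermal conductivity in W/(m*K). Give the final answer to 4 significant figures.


k = Q*L / (A*dT)
L = 0.07 m, A = 9.2e-03 m^2
k = 66 * 0.07 / (9.2e-03 * 56)
k = 8.967 W/(m*K)


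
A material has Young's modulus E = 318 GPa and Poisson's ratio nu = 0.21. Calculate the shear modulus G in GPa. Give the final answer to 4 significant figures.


G = E / (2*(1+nu))
G = 318 / (2*(1+0.21))
G = 131.4 GPa


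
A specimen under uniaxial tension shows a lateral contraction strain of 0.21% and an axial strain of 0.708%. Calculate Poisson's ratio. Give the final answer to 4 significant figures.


nu = -epsilon_lat / epsilon_axial
Lateral strain is contraction (negative), so using magnitudes:
nu = 0.21 / 0.708
nu = 0.2966


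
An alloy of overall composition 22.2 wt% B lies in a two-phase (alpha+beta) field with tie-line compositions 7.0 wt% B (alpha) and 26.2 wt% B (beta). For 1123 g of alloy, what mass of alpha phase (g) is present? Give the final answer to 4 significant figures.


f_alpha = (C_beta - C0) / (C_beta - C_alpha)
f_alpha = (26.2 - 22.2) / (26.2 - 7.0) = 0.208333
m_alpha = f_alpha * m_total = 0.208333 * 1123 = 234 g


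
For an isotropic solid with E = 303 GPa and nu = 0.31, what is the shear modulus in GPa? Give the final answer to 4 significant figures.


G = E / (2*(1+nu))
G = 303 / (2*(1+0.31))
G = 115.6 GPa


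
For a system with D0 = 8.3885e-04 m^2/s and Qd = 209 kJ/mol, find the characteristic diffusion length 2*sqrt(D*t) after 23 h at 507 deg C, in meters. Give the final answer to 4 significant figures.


Step 1: D = D0 * exp(-Qd/(R*T))
T = 780.15 K
D = 8.3885e-04 * exp(-209e3 / (8.314 * 780.15)) = 8.50482e-18 m^2/s
Step 2: L = 2*sqrt(D*t)
t = 23 h = 82800 s
L = 2*sqrt(8.50482e-18 * 82800) = 1.678e-06 m


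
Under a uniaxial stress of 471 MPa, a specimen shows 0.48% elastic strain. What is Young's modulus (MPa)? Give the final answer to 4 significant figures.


E = sigma / epsilon
epsilon = 0.48% = 4.8e-03
E = 471 / 4.8e-03
E = 98130 MPa


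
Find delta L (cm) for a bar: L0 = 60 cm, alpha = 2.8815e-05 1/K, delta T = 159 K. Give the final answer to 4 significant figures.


dL = L0 * alpha * dT
dL = 60 * 2.8815e-05 * 159
dL = 0.2749 cm


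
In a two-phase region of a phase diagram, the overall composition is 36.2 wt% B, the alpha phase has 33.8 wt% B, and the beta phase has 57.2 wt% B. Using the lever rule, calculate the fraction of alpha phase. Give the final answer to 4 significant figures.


f_alpha = (C_beta - C0) / (C_beta - C_alpha)
f_alpha = (57.2 - 36.2) / (57.2 - 33.8)
f_alpha = 0.8974


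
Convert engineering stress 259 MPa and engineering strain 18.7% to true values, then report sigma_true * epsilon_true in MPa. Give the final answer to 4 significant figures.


sigma_true = sigma_eng * (1 + epsilon_eng)
sigma_true = 259 * (1 + 0.187) = 307.433 MPa
epsilon_true = ln(1 + epsilon_eng)
epsilon_true = ln(1 + 0.187) = 0.171429
sigma_true * epsilon_true = 307.433 * 0.171429 = 52.7 MPa


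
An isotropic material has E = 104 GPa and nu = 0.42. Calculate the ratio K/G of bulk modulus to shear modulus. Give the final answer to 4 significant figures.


G = E / (2*(1+nu))
G = 104 / (2*(1+0.42)) = 36.6197 GPa
K = E / (3*(1-2*nu))
K = 104 / (3*(1-2*0.42)) = 216.667 GPa
K/G = 216.667 / 36.6197 = 5.917


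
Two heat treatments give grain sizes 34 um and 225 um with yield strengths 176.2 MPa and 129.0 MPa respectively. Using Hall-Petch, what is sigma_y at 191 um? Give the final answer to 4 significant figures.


sigma_y = sigma0 + k / sqrt(d)
1/sqrt(d1) = 1/sqrt(3.4e-05) = 171.499;  1/sqrt(d2) = 66.6667
k = (sigma1 - sigma2) / (1/sqrt(d1) - 1/sqrt(d2)) = (176.2 - 129.0) / (171.499 - 66.6667) = 0.450245 MPa*m^0.5
sigma0 = sigma1 - k/sqrt(d1) = 176.2 - 0.450245*171.499 = 98.9837 MPa
sigma_y(d3) = 98.9837 + 0.450245 / sqrt(1.91e-04) = 131.6 MPa


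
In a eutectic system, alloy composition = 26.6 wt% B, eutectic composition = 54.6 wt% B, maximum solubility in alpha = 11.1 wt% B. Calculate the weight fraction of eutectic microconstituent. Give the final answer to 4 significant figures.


f_primary = (C_e - C0) / (C_e - C_alpha_max)
f_primary = (54.6 - 26.6) / (54.6 - 11.1)
f_primary = 0.643678
f_eutectic = 1 - 0.643678 = 0.3563


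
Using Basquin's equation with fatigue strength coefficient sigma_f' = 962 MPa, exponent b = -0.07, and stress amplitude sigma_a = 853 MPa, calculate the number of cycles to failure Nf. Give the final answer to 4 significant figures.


sigma_a = sigma_f' * (2*Nf)^b
2*Nf = (sigma_a / sigma_f')^(1/b)
2*Nf = (853 / 962)^(1/-0.07)
2*Nf = 5.57296
Nf = 2.786 cycles


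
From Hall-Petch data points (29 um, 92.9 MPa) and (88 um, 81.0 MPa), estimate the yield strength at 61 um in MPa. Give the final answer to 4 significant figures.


sigma_y = sigma0 + k / sqrt(d)
1/sqrt(d1) = 1/sqrt(2.9e-05) = 185.695;  1/sqrt(d2) = 106.6
k = (sigma1 - sigma2) / (1/sqrt(d1) - 1/sqrt(d2)) = (92.9 - 81.0) / (185.695 - 106.6) = 0.150452 MPa*m^0.5
sigma0 = sigma1 - k/sqrt(d1) = 92.9 - 0.150452*185.695 = 64.9618 MPa
sigma_y(d3) = 64.9618 + 0.150452 / sqrt(6.1e-05) = 84.23 MPa


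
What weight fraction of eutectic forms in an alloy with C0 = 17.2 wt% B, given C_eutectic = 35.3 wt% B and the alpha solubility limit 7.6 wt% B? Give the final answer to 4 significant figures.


f_primary = (C_e - C0) / (C_e - C_alpha_max)
f_primary = (35.3 - 17.2) / (35.3 - 7.6)
f_primary = 0.65343
f_eutectic = 1 - 0.65343 = 0.3466


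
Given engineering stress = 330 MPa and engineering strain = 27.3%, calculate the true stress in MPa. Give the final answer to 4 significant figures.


sigma_true = sigma_eng * (1 + epsilon_eng)
sigma_true = 330 * (1 + 0.273)
sigma_true = 420.1 MPa


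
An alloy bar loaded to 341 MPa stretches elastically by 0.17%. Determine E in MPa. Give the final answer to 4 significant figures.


E = sigma / epsilon
epsilon = 0.17% = 1.7e-03
E = 341 / 1.7e-03
E = 200600 MPa


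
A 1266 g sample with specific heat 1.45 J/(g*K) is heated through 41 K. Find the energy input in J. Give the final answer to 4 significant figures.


Q = m * cp * dT
Q = 1266 * 1.45 * 41
Q = 75260 J


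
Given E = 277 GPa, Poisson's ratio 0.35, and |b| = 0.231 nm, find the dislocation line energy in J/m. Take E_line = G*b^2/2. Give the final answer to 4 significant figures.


Step 1: G = E / (2*(1+nu))
G = 277 / (2*(1+0.35)) = 102.593 GPa = 1.02593e+11 Pa
Step 2: E_line = G*b^2/2
b = 0.231 nm = 2.31e-10 m
E_line = 0.5 * 1.02593e+11 * (2.31e-10)^2 = 2.737e-09 J/m


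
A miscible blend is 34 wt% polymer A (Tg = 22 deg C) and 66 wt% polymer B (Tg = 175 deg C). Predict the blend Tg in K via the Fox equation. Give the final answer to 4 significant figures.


1/Tg = w1/Tg1 + w2/Tg2 (in Kelvin)
Tg1 = 295.15 K, Tg2 = 448.15 K
1/Tg = 0.34/295.15 + 0.66/448.15
Tg = 381 K


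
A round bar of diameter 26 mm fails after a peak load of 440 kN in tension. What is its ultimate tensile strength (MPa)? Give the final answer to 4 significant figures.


A0 = pi*(d/2)^2 = pi*(26/2)^2 = 530.929 mm^2
UTS = F_max / A0 = 440*1000 / 530.929
UTS = 828.7 MPa


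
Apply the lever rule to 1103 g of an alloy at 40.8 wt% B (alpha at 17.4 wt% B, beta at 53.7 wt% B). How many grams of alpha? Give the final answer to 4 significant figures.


f_alpha = (C_beta - C0) / (C_beta - C_alpha)
f_alpha = (53.7 - 40.8) / (53.7 - 17.4) = 0.355372
m_alpha = f_alpha * m_total = 0.355372 * 1103 = 392 g


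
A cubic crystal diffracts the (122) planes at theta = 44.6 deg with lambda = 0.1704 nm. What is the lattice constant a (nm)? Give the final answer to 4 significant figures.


d = lambda / (2*sin(theta))
d = 0.1704 / (2*sin(44.6 deg))
d = 0.121341 nm
a = d * sqrt(h^2+k^2+l^2) = 0.121341 * sqrt(9)
a = 0.364 nm


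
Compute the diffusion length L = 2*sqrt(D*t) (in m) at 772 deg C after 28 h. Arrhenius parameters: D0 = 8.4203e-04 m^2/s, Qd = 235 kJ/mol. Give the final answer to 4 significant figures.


Step 1: D = D0 * exp(-Qd/(R*T))
T = 1045.15 K
D = 8.4203e-04 * exp(-235e3 / (8.314 * 1045.15)) = 1.51371e-15 m^2/s
Step 2: L = 2*sqrt(D*t)
t = 28 h = 100800 s
L = 2*sqrt(1.51371e-15 * 100800) = 2.47e-05 m


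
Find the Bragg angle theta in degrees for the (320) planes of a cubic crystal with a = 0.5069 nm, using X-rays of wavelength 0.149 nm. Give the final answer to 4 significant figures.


d = a / sqrt(h^2+k^2+l^2)
d = 0.5069 / sqrt(13) = 0.140589 nm
lambda = 2*d*sin(theta)  =>  sin(theta) = lambda / (2*d)
sin(theta) = 0.149 / (2 * 0.140589) = 0.529914
theta = 32 deg


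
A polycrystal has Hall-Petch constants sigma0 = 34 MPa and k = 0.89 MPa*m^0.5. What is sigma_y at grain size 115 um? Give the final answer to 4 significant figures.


sigma_y = sigma0 + k / sqrt(d)
d = 115 um = 1.15e-04 m
sigma_y = 34 + 0.89 / sqrt(1.15e-04)
sigma_y = 117 MPa


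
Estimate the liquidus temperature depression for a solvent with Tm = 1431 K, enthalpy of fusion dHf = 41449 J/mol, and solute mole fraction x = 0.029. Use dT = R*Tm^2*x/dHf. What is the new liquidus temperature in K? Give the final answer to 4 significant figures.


dT = R*Tm^2*x / dHf
dT = 8.314 * 1431^2 * 0.029 / 41449
dT = 11.9117 K
T_new = 1431 - 11.9117 = 1419 K


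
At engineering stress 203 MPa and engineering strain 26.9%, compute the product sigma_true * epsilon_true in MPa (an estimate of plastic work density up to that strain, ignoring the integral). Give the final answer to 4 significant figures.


sigma_true = sigma_eng * (1 + epsilon_eng)
sigma_true = 203 * (1 + 0.269) = 257.607 MPa
epsilon_true = ln(1 + epsilon_eng)
epsilon_true = ln(1 + 0.269) = 0.238229
sigma_true * epsilon_true = 257.607 * 0.238229 = 61.37 MPa


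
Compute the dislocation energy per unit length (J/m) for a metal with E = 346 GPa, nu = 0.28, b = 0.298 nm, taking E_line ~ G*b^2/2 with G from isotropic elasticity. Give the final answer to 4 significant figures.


Step 1: G = E / (2*(1+nu))
G = 346 / (2*(1+0.28)) = 135.156 GPa = 1.35156e+11 Pa
Step 2: E_line = G*b^2/2
b = 0.298 nm = 2.98e-10 m
E_line = 0.5 * 1.35156e+11 * (2.98e-10)^2 = 6.001e-09 J/m


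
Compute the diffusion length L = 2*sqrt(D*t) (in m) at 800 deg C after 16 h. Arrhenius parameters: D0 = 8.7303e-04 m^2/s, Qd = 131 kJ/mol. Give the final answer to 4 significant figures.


Step 1: D = D0 * exp(-Qd/(R*T))
T = 1073.15 K
D = 8.7303e-04 * exp(-131e3 / (8.314 * 1073.15)) = 3.6685e-10 m^2/s
Step 2: L = 2*sqrt(D*t)
t = 16 h = 57600 s
L = 2*sqrt(3.6685e-10 * 57600) = 9.194e-03 m


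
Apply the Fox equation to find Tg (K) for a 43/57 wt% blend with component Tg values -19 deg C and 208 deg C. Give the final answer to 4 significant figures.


1/Tg = w1/Tg1 + w2/Tg2 (in Kelvin)
Tg1 = 254.15 K, Tg2 = 481.15 K
1/Tg = 0.43/254.15 + 0.57/481.15
Tg = 347.6 K


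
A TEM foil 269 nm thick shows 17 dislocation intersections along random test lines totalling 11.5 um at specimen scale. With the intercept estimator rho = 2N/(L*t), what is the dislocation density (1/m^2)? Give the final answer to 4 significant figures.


rho = 2N / (L * t)
L = 11.5 um = 1.15e-05 m, t = 269 nm = 2.69e-07 m
rho = 2 * 17 / (1.15e-05 * 2.69e-07)
rho = 1.099e+13 1/m^2


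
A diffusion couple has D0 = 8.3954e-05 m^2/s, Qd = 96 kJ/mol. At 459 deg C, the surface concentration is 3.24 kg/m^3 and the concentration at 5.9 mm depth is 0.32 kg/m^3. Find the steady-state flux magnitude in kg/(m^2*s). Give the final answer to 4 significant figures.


Step 1: D = D0 * exp(-Qd/(R*T))
T = 459 + 273.15 = 732.15 K
D = 8.3954e-05 * exp(-96e3 / (8.314 * 732.15)) = 1.18783e-11 m^2/s
Step 2: J = D * (C1 - C2) / dx
J = 1.18783e-11 * (3.24 - 0.32) / 5.9e-03
J = 5.879e-09 kg/(m^2*s)


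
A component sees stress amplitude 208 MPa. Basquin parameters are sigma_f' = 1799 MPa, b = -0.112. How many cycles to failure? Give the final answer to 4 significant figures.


sigma_a = sigma_f' * (2*Nf)^b
2*Nf = (sigma_a / sigma_f')^(1/b)
2*Nf = (208 / 1799)^(1/-0.112)
2*Nf = 2.32158e+08
Nf = 1.161e+08 cycles


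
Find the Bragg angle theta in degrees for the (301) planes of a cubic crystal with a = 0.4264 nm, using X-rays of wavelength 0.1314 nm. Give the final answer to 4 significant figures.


d = a / sqrt(h^2+k^2+l^2)
d = 0.4264 / sqrt(10) = 0.13484 nm
lambda = 2*d*sin(theta)  =>  sin(theta) = lambda / (2*d)
sin(theta) = 0.1314 / (2 * 0.13484) = 0.487246
theta = 29.16 deg


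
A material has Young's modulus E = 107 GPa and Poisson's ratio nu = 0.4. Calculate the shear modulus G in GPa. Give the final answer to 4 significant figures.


G = E / (2*(1+nu))
G = 107 / (2*(1+0.4))
G = 38.21 GPa


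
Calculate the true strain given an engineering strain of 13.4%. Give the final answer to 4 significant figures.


epsilon_true = ln(1 + epsilon_eng)
epsilon_true = ln(1 + 0.134)
epsilon_true = 0.1258


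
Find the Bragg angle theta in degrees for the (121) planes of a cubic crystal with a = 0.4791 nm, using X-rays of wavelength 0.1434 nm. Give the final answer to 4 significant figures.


d = a / sqrt(h^2+k^2+l^2)
d = 0.4791 / sqrt(6) = 0.195592 nm
lambda = 2*d*sin(theta)  =>  sin(theta) = lambda / (2*d)
sin(theta) = 0.1434 / (2 * 0.195592) = 0.36658
theta = 21.5 deg


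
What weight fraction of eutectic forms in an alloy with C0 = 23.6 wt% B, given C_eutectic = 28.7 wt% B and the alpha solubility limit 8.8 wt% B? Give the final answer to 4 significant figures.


f_primary = (C_e - C0) / (C_e - C_alpha_max)
f_primary = (28.7 - 23.6) / (28.7 - 8.8)
f_primary = 0.256281
f_eutectic = 1 - 0.256281 = 0.7437


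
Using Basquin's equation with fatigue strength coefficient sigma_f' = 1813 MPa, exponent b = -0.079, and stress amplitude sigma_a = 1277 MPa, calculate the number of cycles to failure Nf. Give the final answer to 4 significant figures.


sigma_a = sigma_f' * (2*Nf)^b
2*Nf = (sigma_a / sigma_f')^(1/b)
2*Nf = (1277 / 1813)^(1/-0.079)
2*Nf = 84.4636
Nf = 42.23 cycles


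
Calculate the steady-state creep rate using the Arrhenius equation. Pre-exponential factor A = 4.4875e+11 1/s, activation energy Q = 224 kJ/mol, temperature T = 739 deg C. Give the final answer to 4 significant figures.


rate = A * exp(-Q / (R*T))
T = 739 + 273.15 = 1012.15 K
rate = 4.4875e+11 * exp(-224e3 / (8.314 * 1012.15))
rate = 1.234 1/s


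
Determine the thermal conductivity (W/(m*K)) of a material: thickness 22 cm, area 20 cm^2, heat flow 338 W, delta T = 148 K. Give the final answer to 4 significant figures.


k = Q*L / (A*dT)
L = 0.22 m, A = 2e-03 m^2
k = 338 * 0.22 / (2e-03 * 148)
k = 251.2 W/(m*K)


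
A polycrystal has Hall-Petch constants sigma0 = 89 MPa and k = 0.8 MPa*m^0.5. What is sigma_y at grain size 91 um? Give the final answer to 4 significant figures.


sigma_y = sigma0 + k / sqrt(d)
d = 91 um = 9.1e-05 m
sigma_y = 89 + 0.8 / sqrt(9.1e-05)
sigma_y = 172.9 MPa


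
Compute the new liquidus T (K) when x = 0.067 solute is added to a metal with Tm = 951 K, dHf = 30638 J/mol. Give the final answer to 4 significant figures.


dT = R*Tm^2*x / dHf
dT = 8.314 * 951^2 * 0.067 / 30638
dT = 16.4432 K
T_new = 951 - 16.4432 = 934.6 K


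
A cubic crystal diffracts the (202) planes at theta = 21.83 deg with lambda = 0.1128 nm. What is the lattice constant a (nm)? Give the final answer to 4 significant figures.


d = lambda / (2*sin(theta))
d = 0.1128 / (2*sin(21.83 deg))
d = 0.151672 nm
a = d * sqrt(h^2+k^2+l^2) = 0.151672 * sqrt(8)
a = 0.429 nm


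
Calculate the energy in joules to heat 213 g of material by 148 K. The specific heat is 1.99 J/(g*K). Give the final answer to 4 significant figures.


Q = m * cp * dT
Q = 213 * 1.99 * 148
Q = 62730 J


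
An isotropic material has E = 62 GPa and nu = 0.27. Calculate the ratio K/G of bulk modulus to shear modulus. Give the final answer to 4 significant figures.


G = E / (2*(1+nu))
G = 62 / (2*(1+0.27)) = 24.4094 GPa
K = E / (3*(1-2*nu))
K = 62 / (3*(1-2*0.27)) = 44.9275 GPa
K/G = 44.9275 / 24.4094 = 1.841


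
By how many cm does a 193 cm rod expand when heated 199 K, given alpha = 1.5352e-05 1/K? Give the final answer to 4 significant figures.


dL = L0 * alpha * dT
dL = 193 * 1.5352e-05 * 199
dL = 0.5896 cm


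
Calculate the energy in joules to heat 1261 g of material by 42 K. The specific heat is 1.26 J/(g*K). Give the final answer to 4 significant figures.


Q = m * cp * dT
Q = 1261 * 1.26 * 42
Q = 66730 J
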